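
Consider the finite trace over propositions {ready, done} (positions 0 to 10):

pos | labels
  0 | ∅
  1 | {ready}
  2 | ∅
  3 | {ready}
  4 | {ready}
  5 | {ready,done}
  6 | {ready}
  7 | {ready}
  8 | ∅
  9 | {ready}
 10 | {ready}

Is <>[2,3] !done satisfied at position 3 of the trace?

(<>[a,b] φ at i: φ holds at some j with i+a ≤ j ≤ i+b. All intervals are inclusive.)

True

Check !done at each j in [5,6]:
  j=5: false
  j=6: true
Found at j=6 → formula holds.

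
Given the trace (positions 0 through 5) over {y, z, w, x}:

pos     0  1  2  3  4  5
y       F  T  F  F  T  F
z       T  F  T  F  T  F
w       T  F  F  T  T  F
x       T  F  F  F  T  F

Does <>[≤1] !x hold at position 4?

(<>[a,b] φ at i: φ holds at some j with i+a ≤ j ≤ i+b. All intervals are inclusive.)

Holds

Check !x at each j in [4,5]:
  j=4: false
  j=5: true
Found at j=5 → formula holds.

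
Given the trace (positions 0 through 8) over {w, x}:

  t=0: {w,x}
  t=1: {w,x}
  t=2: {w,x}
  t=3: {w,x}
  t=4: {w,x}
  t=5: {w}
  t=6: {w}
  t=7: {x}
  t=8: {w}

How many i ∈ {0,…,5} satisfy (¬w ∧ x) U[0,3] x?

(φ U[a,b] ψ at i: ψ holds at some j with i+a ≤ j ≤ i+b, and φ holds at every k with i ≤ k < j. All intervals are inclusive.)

Evaluate at each i in [0,5]:
  i=0: ✓ (rhs at j=0)
  i=1: ✓ (rhs at j=1)
  i=2: ✓ (rhs at j=2)
  i=3: ✓ (rhs at j=3)
  i=4: ✓ (rhs at j=4)
  i=5: ✗ (lhs fails at k=5 before rhs at j=7)
Positions where it holds: {0, 1, 2, 3, 4} → 5.

5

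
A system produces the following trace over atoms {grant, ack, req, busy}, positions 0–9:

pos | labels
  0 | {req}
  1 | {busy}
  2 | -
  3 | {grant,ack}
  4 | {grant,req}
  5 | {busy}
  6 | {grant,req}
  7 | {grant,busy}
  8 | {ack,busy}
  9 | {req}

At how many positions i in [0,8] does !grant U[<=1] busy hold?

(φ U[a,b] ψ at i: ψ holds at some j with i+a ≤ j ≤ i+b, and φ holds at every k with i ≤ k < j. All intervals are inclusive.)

Evaluate at each i in [0,8]:
  i=0: ✓ (rhs at j=1; lhs holds on [0,0])
  i=1: ✓ (rhs at j=1)
  i=2: ✗ (no rhs in [2,3])
  i=3: ✗ (no rhs in [3,4])
  i=4: ✗ (lhs fails at k=4 before rhs at j=5)
  i=5: ✓ (rhs at j=5)
  i=6: ✗ (lhs fails at k=6 before rhs at j=7)
  i=7: ✓ (rhs at j=7)
  i=8: ✓ (rhs at j=8)
Positions where it holds: {0, 1, 5, 7, 8} → 5.

5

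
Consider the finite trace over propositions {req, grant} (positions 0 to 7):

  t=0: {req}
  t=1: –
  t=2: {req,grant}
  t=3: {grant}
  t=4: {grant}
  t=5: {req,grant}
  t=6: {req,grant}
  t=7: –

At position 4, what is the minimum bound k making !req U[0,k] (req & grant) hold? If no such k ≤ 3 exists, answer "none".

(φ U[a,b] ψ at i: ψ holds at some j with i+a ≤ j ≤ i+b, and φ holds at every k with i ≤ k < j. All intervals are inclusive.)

1

Need earliest j ≥ 4 with (req & grant), and !req at every k in [4,j-1].
  j=4: rhs fails.
  j=5: rhs holds; lhs holds on [4,4]. k = 1.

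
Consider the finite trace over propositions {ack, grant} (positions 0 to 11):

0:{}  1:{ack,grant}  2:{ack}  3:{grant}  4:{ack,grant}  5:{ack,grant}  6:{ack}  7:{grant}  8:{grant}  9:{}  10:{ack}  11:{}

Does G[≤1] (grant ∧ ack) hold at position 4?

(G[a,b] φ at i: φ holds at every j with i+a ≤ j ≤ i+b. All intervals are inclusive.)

Yes

Check (grant ∧ ack) at every j in [4,5]:
  j=4: true
  j=5: true
All positions satisfy it → formula holds.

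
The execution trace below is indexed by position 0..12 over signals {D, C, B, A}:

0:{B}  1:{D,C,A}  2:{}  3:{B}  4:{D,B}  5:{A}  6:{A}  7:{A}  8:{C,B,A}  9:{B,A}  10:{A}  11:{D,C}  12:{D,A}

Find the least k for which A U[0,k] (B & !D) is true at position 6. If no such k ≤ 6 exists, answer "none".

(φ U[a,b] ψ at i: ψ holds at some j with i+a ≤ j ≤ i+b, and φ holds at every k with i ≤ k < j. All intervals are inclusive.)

Need earliest j ≥ 6 with (B & !D), and A at every k in [6,j-1].
  j=6: rhs fails.
  j=7: rhs fails.
  j=8: rhs holds; lhs holds on [6,7]. k = 2.

2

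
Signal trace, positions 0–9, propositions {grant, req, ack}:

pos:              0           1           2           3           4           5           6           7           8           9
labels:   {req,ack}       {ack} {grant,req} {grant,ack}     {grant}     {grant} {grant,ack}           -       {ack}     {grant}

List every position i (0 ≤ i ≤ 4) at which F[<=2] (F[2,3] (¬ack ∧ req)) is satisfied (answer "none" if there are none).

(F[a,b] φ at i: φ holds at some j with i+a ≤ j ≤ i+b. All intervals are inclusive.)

Evaluate at each i in [0,4]:
  i=0: ✓ (witness j=0)
  i=1: ✗ (none in [1,3])
  i=2: ✗ (none in [2,4])
  i=3: ✗ (none in [3,5])
  i=4: ✗ (none in [4,6])

0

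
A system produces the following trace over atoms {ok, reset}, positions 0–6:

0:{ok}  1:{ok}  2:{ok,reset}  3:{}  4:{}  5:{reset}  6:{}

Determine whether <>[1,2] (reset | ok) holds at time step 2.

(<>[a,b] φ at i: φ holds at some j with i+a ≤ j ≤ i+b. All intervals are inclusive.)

Check (reset | ok) at each j in [3,4]:
  j=3: false
  j=4: false
No position in the window satisfies it → formula fails.

No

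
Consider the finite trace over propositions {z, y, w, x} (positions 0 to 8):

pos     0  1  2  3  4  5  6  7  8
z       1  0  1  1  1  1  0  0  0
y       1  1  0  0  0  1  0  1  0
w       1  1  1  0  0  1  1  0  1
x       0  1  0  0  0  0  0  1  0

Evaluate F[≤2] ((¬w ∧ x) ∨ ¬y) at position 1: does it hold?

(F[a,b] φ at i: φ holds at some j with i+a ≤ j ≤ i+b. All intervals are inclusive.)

Check ((¬w ∧ x) ∨ ¬y) at each j in [1,3]:
  j=1: false
  j=2: true
  j=3: true
Found at j=2 → formula holds.

Yes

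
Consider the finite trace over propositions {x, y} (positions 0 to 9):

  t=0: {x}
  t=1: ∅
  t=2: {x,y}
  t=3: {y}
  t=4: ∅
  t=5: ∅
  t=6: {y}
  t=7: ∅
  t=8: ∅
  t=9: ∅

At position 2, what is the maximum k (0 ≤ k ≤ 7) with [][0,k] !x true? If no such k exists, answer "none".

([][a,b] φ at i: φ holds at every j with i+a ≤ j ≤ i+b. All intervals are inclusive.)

none

!x must hold from j=2 onward; find where it first fails.
  j=2: fails → no k works.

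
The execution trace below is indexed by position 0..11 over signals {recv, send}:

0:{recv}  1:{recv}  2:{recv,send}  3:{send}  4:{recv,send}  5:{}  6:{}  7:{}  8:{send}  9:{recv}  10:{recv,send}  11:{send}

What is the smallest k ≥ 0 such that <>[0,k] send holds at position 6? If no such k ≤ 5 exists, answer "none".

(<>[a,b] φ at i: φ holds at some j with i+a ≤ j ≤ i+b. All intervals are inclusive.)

Scan j = 6,7,… for send:
  j=6: fails
  j=7: fails
  j=8: holds
First hit at j=8, so smallest k = 8-6 = 2.

2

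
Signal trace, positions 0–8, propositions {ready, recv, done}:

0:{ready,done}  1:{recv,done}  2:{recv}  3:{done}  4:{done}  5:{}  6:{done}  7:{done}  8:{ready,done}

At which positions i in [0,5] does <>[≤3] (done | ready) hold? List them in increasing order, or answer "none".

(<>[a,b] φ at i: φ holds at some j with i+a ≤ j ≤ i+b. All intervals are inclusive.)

Evaluate at each i in [0,5]:
  i=0: ✓ (witness j=0)
  i=1: ✓ (witness j=1)
  i=2: ✓ (witness j=3)
  i=3: ✓ (witness j=3)
  i=4: ✓ (witness j=4)
  i=5: ✓ (witness j=6)

0, 1, 2, 3, 4, 5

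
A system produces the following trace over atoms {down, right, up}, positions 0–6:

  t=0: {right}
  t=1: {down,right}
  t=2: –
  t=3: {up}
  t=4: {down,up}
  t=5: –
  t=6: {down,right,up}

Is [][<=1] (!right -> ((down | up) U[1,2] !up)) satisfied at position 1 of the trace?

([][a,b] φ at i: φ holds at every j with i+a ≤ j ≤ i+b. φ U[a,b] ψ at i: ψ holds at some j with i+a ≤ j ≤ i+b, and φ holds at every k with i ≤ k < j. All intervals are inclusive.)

Check (!right -> ((down | up) U[1,2] !up)) at every j in [1,2]:
  j=1: antecedent false → ✓
  j=2: antecedent true; consequent fails → ✗
Fails at j=2 → formula fails.

Does not hold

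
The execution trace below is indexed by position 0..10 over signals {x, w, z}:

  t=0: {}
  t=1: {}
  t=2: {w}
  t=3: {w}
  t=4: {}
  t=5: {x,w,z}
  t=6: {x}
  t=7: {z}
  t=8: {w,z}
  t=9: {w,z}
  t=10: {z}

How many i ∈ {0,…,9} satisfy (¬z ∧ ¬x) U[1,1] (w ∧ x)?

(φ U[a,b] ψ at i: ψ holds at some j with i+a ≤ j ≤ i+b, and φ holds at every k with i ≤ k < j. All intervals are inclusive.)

Evaluate at each i in [0,9]:
  i=0: ✗ (no rhs in [1,1])
  i=1: ✗ (no rhs in [2,2])
  i=2: ✗ (no rhs in [3,3])
  i=3: ✗ (no rhs in [4,4])
  i=4: ✓ (rhs at j=5; lhs holds on [4,4])
  i=5: ✗ (no rhs in [6,6])
  i=6: ✗ (no rhs in [7,7])
  i=7: ✗ (no rhs in [8,8])
  i=8: ✗ (no rhs in [9,9])
  i=9: ✗ (no rhs in [10,10])
Positions where it holds: {4} → 1.

1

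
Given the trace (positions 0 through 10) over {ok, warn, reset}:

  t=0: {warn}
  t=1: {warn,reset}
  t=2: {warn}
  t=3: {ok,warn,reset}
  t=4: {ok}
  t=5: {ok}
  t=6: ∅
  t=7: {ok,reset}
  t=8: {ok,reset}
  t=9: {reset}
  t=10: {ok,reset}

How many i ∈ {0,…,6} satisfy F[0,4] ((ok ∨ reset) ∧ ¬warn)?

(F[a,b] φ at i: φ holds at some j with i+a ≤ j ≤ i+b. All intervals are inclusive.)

7

Evaluate at each i in [0,6]:
  i=0: ✓ (witness j=4)
  i=1: ✓ (witness j=4)
  i=2: ✓ (witness j=4)
  i=3: ✓ (witness j=4)
  i=4: ✓ (witness j=4)
  i=5: ✓ (witness j=5)
  i=6: ✓ (witness j=7)
Positions where it holds: {0, 1, 2, 3, 4, 5, 6} → 7.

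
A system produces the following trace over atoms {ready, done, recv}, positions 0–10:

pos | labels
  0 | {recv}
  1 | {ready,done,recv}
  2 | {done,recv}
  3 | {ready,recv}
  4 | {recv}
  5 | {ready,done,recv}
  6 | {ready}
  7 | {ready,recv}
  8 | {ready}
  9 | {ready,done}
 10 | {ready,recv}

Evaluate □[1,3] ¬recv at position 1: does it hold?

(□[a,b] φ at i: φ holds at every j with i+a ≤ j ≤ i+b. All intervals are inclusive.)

Check ¬recv at every j in [2,4]:
  j=2: false
  j=3: false
  j=4: false
Fails at j=2 → formula fails.

No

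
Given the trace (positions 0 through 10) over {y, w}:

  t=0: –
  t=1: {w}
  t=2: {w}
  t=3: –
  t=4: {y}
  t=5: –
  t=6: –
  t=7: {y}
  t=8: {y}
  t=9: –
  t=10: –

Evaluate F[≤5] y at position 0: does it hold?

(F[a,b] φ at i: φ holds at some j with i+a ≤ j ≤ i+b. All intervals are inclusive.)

Holds

Check y at each j in [0,5]:
  j=0: false
  j=1: false
  j=2: false
  j=3: false
  j=4: true
  j=5: false
Found at j=4 → formula holds.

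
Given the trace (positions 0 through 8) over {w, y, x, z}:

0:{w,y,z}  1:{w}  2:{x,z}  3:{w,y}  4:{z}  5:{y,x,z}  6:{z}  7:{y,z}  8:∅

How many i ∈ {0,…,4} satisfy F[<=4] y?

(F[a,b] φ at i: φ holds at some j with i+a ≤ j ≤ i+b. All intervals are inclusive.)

5

Evaluate at each i in [0,4]:
  i=0: ✓ (witness j=0)
  i=1: ✓ (witness j=3)
  i=2: ✓ (witness j=3)
  i=3: ✓ (witness j=3)
  i=4: ✓ (witness j=5)
Positions where it holds: {0, 1, 2, 3, 4} → 5.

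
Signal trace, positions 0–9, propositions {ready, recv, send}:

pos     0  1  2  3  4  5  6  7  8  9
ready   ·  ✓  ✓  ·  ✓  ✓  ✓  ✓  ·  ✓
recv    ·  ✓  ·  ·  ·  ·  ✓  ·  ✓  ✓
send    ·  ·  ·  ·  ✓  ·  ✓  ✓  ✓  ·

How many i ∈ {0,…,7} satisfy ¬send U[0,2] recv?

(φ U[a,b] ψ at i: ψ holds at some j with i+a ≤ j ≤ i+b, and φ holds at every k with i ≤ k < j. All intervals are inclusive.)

Evaluate at each i in [0,7]:
  i=0: ✓ (rhs at j=1; lhs holds on [0,0])
  i=1: ✓ (rhs at j=1)
  i=2: ✗ (no rhs in [2,4])
  i=3: ✗ (no rhs in [3,5])
  i=4: ✗ (lhs fails at k=4 before rhs at j=6)
  i=5: ✓ (rhs at j=6; lhs holds on [5,5])
  i=6: ✓ (rhs at j=6)
  i=7: ✗ (lhs fails at k=7 before rhs at j=8)
Positions where it holds: {0, 1, 5, 6} → 4.

4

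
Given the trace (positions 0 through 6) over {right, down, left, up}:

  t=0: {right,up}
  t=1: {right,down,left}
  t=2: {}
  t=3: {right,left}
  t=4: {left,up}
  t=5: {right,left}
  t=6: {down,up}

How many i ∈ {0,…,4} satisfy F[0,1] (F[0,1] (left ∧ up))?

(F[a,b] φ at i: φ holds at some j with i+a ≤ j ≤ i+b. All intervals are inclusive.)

Evaluate at each i in [0,4]:
  i=0: ✗ (none in [0,1])
  i=1: ✗ (none in [1,2])
  i=2: ✓ (witness j=3)
  i=3: ✓ (witness j=3)
  i=4: ✓ (witness j=4)
Positions where it holds: {2, 3, 4} → 3.

3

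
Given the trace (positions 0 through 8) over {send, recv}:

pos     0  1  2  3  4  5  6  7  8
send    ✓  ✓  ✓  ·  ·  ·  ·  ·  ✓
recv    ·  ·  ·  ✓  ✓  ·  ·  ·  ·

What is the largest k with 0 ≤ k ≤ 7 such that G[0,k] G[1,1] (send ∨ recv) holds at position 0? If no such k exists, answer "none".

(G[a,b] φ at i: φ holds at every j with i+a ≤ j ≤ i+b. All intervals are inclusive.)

G[1,1] (send ∨ recv) must hold from j=0 onward; find where it first fails.
  j=0: holds
  j=1: holds
  j=2: holds
  j=3: holds
  j=4: fails
Holds on [0,3], so largest k = 3.

3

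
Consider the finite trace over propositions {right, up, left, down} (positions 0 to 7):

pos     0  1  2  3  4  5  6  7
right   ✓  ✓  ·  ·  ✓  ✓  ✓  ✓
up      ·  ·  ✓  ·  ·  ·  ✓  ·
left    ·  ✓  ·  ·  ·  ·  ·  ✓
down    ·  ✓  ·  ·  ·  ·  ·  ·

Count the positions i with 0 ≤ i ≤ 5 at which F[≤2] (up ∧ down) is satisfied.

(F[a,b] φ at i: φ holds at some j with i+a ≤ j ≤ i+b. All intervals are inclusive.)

Evaluate at each i in [0,5]:
  i=0: ✗ (none in [0,2])
  i=1: ✗ (none in [1,3])
  i=2: ✗ (none in [2,4])
  i=3: ✗ (none in [3,5])
  i=4: ✗ (none in [4,6])
  i=5: ✗ (none in [5,7])
Positions where it holds: {} → 0.

0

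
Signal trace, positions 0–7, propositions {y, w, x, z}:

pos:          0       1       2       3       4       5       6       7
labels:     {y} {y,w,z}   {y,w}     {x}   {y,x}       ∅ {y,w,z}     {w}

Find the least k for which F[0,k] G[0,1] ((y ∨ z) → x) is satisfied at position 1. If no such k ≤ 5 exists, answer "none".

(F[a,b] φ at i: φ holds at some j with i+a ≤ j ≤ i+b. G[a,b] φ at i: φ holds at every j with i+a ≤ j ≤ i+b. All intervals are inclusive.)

Scan j = 1,2,… for G[0,1] ((y ∨ z) → x):
  j=1: fails
  j=2: fails
  j=3: holds
First hit at j=3, so smallest k = 3-1 = 2.

2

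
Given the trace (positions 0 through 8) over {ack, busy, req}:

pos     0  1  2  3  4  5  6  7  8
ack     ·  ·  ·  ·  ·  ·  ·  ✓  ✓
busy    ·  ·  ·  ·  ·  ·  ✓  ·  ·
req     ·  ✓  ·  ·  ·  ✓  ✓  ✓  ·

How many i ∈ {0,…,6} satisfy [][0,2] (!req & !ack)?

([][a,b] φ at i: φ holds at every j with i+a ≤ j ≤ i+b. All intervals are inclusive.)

Evaluate at each i in [0,6]:
  i=0: ✗ (fails at j=1)
  i=1: ✗ (fails at j=1)
  i=2: ✓ (all of [2,4])
  i=3: ✗ (fails at j=5)
  i=4: ✗ (fails at j=5)
  i=5: ✗ (fails at j=5)
  i=6: ✗ (fails at j=6)
Positions where it holds: {2} → 1.

1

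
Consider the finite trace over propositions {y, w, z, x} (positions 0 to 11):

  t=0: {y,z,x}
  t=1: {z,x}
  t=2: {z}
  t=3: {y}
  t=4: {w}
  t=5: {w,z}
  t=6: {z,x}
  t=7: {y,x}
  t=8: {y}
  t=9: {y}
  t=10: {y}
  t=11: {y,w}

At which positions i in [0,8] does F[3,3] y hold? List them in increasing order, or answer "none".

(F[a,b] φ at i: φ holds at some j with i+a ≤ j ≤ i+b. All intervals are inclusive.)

Evaluate at each i in [0,8]:
  i=0: ✓ (witness j=3)
  i=1: ✗ (none in [4,4])
  i=2: ✗ (none in [5,5])
  i=3: ✗ (none in [6,6])
  i=4: ✓ (witness j=7)
  i=5: ✓ (witness j=8)
  i=6: ✓ (witness j=9)
  i=7: ✓ (witness j=10)
  i=8: ✓ (witness j=11)

0, 4, 5, 6, 7, 8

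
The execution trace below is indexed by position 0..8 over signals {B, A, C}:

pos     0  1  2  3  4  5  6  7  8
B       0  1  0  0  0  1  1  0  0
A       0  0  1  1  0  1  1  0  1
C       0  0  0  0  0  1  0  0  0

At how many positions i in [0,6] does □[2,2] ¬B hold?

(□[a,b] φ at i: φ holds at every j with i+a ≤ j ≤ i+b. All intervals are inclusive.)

5

Evaluate at each i in [0,6]:
  i=0: ✓ (all of [2,2])
  i=1: ✓ (all of [3,3])
  i=2: ✓ (all of [4,4])
  i=3: ✗ (fails at j=5)
  i=4: ✗ (fails at j=6)
  i=5: ✓ (all of [7,7])
  i=6: ✓ (all of [8,8])
Positions where it holds: {0, 1, 2, 5, 6} → 5.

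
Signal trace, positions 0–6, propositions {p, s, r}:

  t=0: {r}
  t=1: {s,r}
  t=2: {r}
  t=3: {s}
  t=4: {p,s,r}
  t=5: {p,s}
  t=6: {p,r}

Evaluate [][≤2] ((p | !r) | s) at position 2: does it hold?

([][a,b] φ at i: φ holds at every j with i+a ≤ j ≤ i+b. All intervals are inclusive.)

False

Check ((p | !r) | s) at every j in [2,4]:
  j=2: false
  j=3: true
  j=4: true
Fails at j=2 → formula fails.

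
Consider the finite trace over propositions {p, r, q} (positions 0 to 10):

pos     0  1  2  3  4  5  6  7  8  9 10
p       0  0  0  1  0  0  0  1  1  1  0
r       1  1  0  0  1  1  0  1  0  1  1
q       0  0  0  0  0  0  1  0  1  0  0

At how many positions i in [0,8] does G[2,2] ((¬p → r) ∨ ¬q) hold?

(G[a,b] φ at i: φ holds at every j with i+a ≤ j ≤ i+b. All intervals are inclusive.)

Evaluate at each i in [0,8]:
  i=0: ✓ (all of [2,2])
  i=1: ✓ (all of [3,3])
  i=2: ✓ (all of [4,4])
  i=3: ✓ (all of [5,5])
  i=4: ✗ (fails at j=6)
  i=5: ✓ (all of [7,7])
  i=6: ✓ (all of [8,8])
  i=7: ✓ (all of [9,9])
  i=8: ✓ (all of [10,10])
Positions where it holds: {0, 1, 2, 3, 5, 6, 7, 8} → 8.

8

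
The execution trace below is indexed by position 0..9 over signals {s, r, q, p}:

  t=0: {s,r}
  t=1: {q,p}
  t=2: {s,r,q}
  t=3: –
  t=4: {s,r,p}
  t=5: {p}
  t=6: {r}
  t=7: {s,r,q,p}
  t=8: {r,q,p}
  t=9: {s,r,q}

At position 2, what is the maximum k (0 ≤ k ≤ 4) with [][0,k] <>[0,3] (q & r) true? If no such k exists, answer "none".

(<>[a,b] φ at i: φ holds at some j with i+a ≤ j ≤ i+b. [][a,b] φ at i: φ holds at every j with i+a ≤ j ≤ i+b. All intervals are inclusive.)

0

<>[0,3] (q & r) must hold from j=2 onward; find where it first fails.
  j=2: holds
  j=3: fails
Holds on [2,2], so largest k = 0.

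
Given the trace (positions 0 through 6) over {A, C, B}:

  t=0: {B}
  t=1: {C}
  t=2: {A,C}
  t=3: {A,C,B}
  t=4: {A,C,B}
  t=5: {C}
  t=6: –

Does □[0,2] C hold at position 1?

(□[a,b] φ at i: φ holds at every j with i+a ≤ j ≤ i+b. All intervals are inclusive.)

Holds

Check C at every j in [1,3]:
  j=1: true
  j=2: true
  j=3: true
All positions satisfy it → formula holds.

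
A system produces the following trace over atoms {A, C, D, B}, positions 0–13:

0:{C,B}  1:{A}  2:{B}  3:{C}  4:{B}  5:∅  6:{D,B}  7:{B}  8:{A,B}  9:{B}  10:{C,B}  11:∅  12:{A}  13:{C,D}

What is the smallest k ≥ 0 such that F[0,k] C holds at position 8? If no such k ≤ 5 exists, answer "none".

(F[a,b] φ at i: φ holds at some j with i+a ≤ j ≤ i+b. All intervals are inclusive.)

Scan j = 8,9,… for C:
  j=8: fails
  j=9: fails
  j=10: holds
First hit at j=10, so smallest k = 10-8 = 2.

2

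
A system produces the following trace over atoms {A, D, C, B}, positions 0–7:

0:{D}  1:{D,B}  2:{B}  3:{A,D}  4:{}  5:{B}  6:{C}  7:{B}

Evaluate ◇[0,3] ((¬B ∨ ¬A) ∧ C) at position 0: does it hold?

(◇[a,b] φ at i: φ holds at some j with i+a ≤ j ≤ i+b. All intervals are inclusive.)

False

Check ((¬B ∨ ¬A) ∧ C) at each j in [0,3]:
  j=0: false
  j=1: false
  j=2: false
  j=3: false
No position in the window satisfies it → formula fails.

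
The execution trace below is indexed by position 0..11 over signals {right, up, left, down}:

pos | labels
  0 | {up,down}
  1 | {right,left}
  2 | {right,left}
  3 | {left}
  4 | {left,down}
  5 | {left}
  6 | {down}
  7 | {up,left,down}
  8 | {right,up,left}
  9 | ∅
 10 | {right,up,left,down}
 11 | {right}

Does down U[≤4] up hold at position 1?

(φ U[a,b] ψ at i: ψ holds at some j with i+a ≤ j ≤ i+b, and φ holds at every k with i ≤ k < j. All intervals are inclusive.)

False

Need some j in [1,5] with up, and down at every k in [1,j-1].
  j=1: up false.
  j=2: up false.
  j=3: up false.
  j=4: up false.
  j=5: up false.
No j in the window works → until fails.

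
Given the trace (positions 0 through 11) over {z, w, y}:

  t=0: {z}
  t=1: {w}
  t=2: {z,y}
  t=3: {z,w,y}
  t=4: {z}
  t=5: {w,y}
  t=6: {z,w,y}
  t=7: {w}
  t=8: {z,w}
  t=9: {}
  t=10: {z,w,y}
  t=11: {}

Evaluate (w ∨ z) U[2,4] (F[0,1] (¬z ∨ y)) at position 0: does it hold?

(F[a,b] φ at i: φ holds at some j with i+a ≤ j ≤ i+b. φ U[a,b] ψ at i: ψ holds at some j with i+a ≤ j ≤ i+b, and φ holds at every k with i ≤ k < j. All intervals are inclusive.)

Holds

Need some j in [2,4] with F[0,1] (¬z ∨ y), and (w ∨ z) at every k in [0,j-1].
  j=2: F[0,1] (¬z ∨ y) holds; (w ∨ z) holds at every k in [0,1] → satisfied.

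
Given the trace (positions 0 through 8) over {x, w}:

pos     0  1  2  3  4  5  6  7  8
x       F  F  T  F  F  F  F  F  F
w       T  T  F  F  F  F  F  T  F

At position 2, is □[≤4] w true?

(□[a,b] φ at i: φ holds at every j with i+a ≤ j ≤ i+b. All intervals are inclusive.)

Check w at every j in [2,6]:
  j=2: false
  j=3: false
  j=4: false
  j=5: false
  j=6: false
Fails at j=2 → formula fails.

False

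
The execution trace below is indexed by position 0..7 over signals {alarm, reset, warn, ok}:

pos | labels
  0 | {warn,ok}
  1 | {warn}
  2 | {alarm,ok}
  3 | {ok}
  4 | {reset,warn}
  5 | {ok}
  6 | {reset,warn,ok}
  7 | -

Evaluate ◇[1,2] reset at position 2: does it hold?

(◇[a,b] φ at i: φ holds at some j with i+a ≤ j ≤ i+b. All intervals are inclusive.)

Holds

Check reset at each j in [3,4]:
  j=3: false
  j=4: true
Found at j=4 → formula holds.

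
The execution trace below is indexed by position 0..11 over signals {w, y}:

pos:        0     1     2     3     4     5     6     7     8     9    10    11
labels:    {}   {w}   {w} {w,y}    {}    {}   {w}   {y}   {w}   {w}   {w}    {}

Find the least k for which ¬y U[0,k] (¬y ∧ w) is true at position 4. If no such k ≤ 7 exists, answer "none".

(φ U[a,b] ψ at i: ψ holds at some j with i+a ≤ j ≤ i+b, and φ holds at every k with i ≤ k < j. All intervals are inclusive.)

2

Need earliest j ≥ 4 with (¬y ∧ w), and ¬y at every k in [4,j-1].
  j=4: rhs fails.
  j=5: rhs fails.
  j=6: rhs holds; lhs holds on [4,5]. k = 2.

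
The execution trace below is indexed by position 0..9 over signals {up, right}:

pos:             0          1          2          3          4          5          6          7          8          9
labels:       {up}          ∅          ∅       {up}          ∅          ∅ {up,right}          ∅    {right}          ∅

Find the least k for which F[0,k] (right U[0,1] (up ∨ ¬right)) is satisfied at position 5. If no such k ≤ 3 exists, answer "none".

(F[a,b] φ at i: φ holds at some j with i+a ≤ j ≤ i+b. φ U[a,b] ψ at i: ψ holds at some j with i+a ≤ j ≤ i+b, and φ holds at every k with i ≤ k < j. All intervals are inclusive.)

0

Scan j = 5,6,… for (right U[0,1] (up ∨ ¬right)):
  j=5: holds
First hit at j=5, so smallest k = 5-5 = 0.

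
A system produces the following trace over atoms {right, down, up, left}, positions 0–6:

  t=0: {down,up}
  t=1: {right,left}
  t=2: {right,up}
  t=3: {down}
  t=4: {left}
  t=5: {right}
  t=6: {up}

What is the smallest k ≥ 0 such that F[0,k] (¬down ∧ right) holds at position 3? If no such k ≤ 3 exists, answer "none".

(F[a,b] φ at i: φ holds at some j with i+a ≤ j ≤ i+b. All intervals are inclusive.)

Scan j = 3,4,… for (¬down ∧ right):
  j=3: fails
  j=4: fails
  j=5: holds
First hit at j=5, so smallest k = 5-3 = 2.

2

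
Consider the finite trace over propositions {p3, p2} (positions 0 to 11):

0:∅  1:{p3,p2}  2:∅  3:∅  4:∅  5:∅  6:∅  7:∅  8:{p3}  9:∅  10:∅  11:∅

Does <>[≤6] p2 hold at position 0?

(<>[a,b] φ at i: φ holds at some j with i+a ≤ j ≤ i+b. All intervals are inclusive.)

True

Check p2 at each j in [0,6]:
  j=0: false
  j=1: true
  j=2: false
  j=3: false
  j=4: false
  j=5: false
  j=6: false
Found at j=1 → formula holds.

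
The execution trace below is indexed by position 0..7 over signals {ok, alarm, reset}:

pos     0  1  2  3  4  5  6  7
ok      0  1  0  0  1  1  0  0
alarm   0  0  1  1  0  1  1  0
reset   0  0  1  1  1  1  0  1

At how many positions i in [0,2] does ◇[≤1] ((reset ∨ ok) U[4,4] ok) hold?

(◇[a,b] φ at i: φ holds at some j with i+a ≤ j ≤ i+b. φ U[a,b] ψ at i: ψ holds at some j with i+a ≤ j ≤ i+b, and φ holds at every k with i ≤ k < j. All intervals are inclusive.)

Evaluate at each i in [0,2]:
  i=0: ✓ (witness j=1)
  i=1: ✓ (witness j=1)
  i=2: ✗ (none in [2,3])
Positions where it holds: {0, 1} → 2.

2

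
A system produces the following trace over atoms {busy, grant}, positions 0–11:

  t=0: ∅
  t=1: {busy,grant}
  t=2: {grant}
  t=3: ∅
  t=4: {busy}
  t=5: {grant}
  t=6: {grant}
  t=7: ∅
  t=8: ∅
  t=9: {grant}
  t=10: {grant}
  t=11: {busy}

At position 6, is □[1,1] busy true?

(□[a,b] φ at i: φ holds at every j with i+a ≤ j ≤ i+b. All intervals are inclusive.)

Check busy at every j in [7,7]:
  j=7: false
Fails at j=7 → formula fails.

No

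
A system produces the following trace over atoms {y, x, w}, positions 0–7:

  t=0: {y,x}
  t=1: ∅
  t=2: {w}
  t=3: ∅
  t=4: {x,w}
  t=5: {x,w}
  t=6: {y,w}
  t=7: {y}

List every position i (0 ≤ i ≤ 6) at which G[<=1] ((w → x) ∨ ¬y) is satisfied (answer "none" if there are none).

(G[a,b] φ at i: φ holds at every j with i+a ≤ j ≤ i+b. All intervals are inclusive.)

Evaluate at each i in [0,6]:
  i=0: ✓ (all of [0,1])
  i=1: ✓ (all of [1,2])
  i=2: ✓ (all of [2,3])
  i=3: ✓ (all of [3,4])
  i=4: ✓ (all of [4,5])
  i=5: ✗ (fails at j=6)
  i=6: ✗ (fails at j=6)

0, 1, 2, 3, 4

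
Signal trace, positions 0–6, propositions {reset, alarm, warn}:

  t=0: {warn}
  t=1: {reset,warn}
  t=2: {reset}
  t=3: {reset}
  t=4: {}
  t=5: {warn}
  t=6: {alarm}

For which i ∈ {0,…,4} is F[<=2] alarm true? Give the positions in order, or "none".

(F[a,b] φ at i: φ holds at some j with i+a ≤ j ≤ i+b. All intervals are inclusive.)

4

Evaluate at each i in [0,4]:
  i=0: ✗ (none in [0,2])
  i=1: ✗ (none in [1,3])
  i=2: ✗ (none in [2,4])
  i=3: ✗ (none in [3,5])
  i=4: ✓ (witness j=6)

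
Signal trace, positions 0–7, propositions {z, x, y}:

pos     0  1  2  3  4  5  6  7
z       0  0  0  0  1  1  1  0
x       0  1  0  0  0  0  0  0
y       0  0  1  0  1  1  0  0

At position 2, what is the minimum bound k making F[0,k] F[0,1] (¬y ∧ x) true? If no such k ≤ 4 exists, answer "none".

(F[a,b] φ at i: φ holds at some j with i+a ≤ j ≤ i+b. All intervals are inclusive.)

none

Scan j = 2,3,… for F[0,1] (¬y ∧ x):
  j=2: fails
  j=3: fails
  j=4: fails
  j=5: fails
  j=6: fails
No j in [2,6] satisfies it → none.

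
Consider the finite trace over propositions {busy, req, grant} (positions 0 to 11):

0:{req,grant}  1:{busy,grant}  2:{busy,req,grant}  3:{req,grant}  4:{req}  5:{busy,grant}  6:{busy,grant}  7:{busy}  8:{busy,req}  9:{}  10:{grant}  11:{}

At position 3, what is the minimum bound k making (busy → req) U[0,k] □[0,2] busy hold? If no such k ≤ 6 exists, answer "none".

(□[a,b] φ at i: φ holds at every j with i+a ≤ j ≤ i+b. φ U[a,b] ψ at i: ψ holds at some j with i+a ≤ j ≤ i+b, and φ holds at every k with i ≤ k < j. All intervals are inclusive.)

Need earliest j ≥ 3 with □[0,2] busy, and (busy → req) at every k in [3,j-1].
  j=3: rhs fails.
  j=4: rhs fails.
  j=5: rhs holds; lhs holds on [3,4]. k = 2.

2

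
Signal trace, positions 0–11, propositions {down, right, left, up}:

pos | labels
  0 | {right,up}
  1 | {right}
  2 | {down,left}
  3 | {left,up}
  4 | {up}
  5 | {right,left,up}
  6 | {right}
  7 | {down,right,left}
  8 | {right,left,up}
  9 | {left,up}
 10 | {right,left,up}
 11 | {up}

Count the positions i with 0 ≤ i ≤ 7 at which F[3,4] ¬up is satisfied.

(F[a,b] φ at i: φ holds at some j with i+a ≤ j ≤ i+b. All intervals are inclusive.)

Evaluate at each i in [0,7]:
  i=0: ✗ (none in [3,4])
  i=1: ✗ (none in [4,5])
  i=2: ✓ (witness j=6)
  i=3: ✓ (witness j=6)
  i=4: ✓ (witness j=7)
  i=5: ✗ (none in [8,9])
  i=6: ✗ (none in [9,10])
  i=7: ✗ (none in [10,11])
Positions where it holds: {2, 3, 4} → 3.

3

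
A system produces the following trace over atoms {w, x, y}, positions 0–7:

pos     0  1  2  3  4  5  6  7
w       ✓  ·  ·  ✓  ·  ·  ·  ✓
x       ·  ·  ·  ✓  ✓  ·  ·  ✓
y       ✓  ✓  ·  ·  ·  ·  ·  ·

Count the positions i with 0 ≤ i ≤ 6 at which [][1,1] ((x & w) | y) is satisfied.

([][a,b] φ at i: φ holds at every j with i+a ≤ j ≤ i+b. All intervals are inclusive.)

3

Evaluate at each i in [0,6]:
  i=0: ✓ (all of [1,1])
  i=1: ✗ (fails at j=2)
  i=2: ✓ (all of [3,3])
  i=3: ✗ (fails at j=4)
  i=4: ✗ (fails at j=5)
  i=5: ✗ (fails at j=6)
  i=6: ✓ (all of [7,7])
Positions where it holds: {0, 2, 6} → 3.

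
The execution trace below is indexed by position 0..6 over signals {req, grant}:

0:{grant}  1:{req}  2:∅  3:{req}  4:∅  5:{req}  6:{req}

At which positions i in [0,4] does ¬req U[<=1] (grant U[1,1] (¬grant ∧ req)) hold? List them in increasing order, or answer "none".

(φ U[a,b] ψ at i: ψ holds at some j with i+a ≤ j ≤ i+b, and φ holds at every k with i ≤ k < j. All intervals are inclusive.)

0

Evaluate at each i in [0,4]:
  i=0: ✓ (rhs at j=0)
  i=1: ✗ (no rhs in [1,2])
  i=2: ✗ (no rhs in [2,3])
  i=3: ✗ (no rhs in [3,4])
  i=4: ✗ (no rhs in [4,5])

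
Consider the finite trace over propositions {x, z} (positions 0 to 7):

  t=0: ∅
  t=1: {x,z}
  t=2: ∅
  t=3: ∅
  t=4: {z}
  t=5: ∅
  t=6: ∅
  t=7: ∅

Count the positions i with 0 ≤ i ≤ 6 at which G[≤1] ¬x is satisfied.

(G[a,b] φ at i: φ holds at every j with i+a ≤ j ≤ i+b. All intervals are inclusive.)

5

Evaluate at each i in [0,6]:
  i=0: ✗ (fails at j=1)
  i=1: ✗ (fails at j=1)
  i=2: ✓ (all of [2,3])
  i=3: ✓ (all of [3,4])
  i=4: ✓ (all of [4,5])
  i=5: ✓ (all of [5,6])
  i=6: ✓ (all of [6,7])
Positions where it holds: {2, 3, 4, 5, 6} → 5.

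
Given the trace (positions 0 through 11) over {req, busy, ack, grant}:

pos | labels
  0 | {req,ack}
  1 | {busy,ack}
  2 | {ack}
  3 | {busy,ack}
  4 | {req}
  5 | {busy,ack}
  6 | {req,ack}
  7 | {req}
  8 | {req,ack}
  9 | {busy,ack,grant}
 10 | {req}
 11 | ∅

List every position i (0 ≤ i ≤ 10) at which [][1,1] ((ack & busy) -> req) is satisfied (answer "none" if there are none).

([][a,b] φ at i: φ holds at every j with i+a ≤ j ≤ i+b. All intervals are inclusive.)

Evaluate at each i in [0,10]:
  i=0: ✗ (fails at j=1)
  i=1: ✓ (all of [2,2])
  i=2: ✗ (fails at j=3)
  i=3: ✓ (all of [4,4])
  i=4: ✗ (fails at j=5)
  i=5: ✓ (all of [6,6])
  i=6: ✓ (all of [7,7])
  i=7: ✓ (all of [8,8])
  i=8: ✗ (fails at j=9)
  i=9: ✓ (all of [10,10])
  i=10: ✓ (all of [11,11])

1, 3, 5, 6, 7, 9, 10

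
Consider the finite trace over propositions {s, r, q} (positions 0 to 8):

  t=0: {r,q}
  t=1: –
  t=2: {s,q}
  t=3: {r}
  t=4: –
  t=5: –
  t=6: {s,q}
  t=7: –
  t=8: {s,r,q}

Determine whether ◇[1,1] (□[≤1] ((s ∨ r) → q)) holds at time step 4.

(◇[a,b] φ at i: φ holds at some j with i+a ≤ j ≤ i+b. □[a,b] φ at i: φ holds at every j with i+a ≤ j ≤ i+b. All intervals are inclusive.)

Check □[≤1] ((s ∨ r) → q) at each j in [5,5]:
  j=5: holds on [5,6]
Found at j=5 → formula holds.

Yes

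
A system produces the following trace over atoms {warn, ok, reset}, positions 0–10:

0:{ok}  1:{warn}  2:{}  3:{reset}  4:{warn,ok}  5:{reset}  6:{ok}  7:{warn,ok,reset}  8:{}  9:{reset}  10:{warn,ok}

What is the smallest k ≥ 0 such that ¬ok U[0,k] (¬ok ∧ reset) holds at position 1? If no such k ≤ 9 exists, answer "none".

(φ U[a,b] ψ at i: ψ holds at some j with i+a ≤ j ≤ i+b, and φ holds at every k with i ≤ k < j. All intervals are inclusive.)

Need earliest j ≥ 1 with (¬ok ∧ reset), and ¬ok at every k in [1,j-1].
  j=1: rhs fails.
  j=2: rhs fails.
  j=3: rhs holds; lhs holds on [1,2]. k = 2.

2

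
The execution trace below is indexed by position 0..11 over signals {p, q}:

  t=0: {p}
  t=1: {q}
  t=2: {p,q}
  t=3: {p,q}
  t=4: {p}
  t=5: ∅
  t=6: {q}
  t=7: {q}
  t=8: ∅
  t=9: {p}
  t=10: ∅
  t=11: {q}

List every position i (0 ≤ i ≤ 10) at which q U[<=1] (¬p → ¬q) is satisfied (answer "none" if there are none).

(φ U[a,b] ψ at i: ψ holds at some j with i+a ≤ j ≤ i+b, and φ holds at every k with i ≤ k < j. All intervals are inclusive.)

0, 1, 2, 3, 4, 5, 7, 8, 9, 10

Evaluate at each i in [0,10]:
  i=0: ✓ (rhs at j=0)
  i=1: ✓ (rhs at j=2; lhs holds on [1,1])
  i=2: ✓ (rhs at j=2)
  i=3: ✓ (rhs at j=3)
  i=4: ✓ (rhs at j=4)
  i=5: ✓ (rhs at j=5)
  i=6: ✗ (no rhs in [6,7])
  i=7: ✓ (rhs at j=8; lhs holds on [7,7])
  i=8: ✓ (rhs at j=8)
  i=9: ✓ (rhs at j=9)
  i=10: ✓ (rhs at j=10)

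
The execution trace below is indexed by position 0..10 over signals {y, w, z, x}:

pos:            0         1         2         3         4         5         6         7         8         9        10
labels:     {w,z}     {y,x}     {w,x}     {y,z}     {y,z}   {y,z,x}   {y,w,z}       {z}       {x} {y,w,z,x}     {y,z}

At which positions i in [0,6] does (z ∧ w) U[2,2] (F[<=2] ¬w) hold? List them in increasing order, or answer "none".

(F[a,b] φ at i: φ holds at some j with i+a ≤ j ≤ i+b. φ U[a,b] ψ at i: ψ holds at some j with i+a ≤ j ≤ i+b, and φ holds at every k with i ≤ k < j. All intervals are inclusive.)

none

Evaluate at each i in [0,6]:
  i=0: ✗ (lhs fails at k=1 before rhs at j=2)
  i=1: ✗ (lhs fails at k=1 before rhs at j=3)
  i=2: ✗ (lhs fails at k=2 before rhs at j=4)
  i=3: ✗ (lhs fails at k=3 before rhs at j=5)
  i=4: ✗ (lhs fails at k=4 before rhs at j=6)
  i=5: ✗ (lhs fails at k=5 before rhs at j=7)
  i=6: ✗ (lhs fails at k=7 before rhs at j=8)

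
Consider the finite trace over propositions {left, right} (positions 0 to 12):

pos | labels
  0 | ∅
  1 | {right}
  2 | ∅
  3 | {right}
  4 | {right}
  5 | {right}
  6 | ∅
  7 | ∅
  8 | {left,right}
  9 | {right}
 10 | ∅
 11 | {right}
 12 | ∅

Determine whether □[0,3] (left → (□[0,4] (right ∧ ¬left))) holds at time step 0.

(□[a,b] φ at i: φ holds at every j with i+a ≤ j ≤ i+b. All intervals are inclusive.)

Check (left → (□[0,4] (right ∧ ¬left))) at every j in [0,3]:
  j=0: antecedent false → ✓
  j=1: antecedent false → ✓
  j=2: antecedent false → ✓
  j=3: antecedent false → ✓
All positions satisfy it → formula holds.

Holds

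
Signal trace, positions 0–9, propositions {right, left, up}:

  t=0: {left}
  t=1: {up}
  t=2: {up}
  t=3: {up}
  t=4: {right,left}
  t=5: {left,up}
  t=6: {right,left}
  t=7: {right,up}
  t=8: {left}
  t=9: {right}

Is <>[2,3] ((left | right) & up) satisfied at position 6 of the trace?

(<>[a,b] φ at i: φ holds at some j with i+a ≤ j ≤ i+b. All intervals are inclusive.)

No

Check ((left | right) & up) at each j in [8,9]:
  j=8: false
  j=9: false
No position in the window satisfies it → formula fails.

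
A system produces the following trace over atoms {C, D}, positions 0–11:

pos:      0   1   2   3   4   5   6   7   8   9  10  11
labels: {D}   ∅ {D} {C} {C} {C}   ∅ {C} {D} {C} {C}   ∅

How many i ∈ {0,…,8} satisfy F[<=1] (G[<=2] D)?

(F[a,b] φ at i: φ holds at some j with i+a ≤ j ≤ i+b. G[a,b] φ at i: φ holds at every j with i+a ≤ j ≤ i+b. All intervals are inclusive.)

0

Evaluate at each i in [0,8]:
  i=0: ✗ (none in [0,1])
  i=1: ✗ (none in [1,2])
  i=2: ✗ (none in [2,3])
  i=3: ✗ (none in [3,4])
  i=4: ✗ (none in [4,5])
  i=5: ✗ (none in [5,6])
  i=6: ✗ (none in [6,7])
  i=7: ✗ (none in [7,8])
  i=8: ✗ (none in [8,9])
Positions where it holds: {} → 0.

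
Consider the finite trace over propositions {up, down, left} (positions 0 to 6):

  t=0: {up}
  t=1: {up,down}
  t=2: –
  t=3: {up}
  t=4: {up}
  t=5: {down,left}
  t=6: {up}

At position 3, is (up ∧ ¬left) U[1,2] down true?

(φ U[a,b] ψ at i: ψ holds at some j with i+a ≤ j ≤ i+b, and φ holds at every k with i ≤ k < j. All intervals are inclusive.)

Yes

Need some j in [4,5] with down, and (up ∧ ¬left) at every k in [3,j-1].
  j=4: down false.
  j=5: down holds; (up ∧ ¬left) holds at every k in [3,4] → satisfied.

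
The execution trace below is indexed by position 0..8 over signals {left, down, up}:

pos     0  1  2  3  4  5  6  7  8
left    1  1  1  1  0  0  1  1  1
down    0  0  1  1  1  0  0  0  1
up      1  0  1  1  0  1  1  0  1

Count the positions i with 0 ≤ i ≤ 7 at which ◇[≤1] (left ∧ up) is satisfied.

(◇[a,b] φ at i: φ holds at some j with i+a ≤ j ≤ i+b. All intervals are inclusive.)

Evaluate at each i in [0,7]:
  i=0: ✓ (witness j=0)
  i=1: ✓ (witness j=2)
  i=2: ✓ (witness j=2)
  i=3: ✓ (witness j=3)
  i=4: ✗ (none in [4,5])
  i=5: ✓ (witness j=6)
  i=6: ✓ (witness j=6)
  i=7: ✓ (witness j=8)
Positions where it holds: {0, 1, 2, 3, 5, 6, 7} → 7.

7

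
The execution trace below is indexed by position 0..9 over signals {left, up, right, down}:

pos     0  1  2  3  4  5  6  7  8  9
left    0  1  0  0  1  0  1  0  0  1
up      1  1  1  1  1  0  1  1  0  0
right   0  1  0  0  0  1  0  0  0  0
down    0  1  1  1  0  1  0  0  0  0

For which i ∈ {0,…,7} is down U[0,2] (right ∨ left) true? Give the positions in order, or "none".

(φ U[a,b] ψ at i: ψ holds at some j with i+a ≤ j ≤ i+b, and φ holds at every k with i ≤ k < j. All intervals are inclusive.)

Evaluate at each i in [0,7]:
  i=0: ✗ (lhs fails at k=0 before rhs at j=1)
  i=1: ✓ (rhs at j=1)
  i=2: ✓ (rhs at j=4; lhs holds on [2,3])
  i=3: ✓ (rhs at j=4; lhs holds on [3,3])
  i=4: ✓ (rhs at j=4)
  i=5: ✓ (rhs at j=5)
  i=6: ✓ (rhs at j=6)
  i=7: ✗ (lhs fails at k=7 before rhs at j=9)

1, 2, 3, 4, 5, 6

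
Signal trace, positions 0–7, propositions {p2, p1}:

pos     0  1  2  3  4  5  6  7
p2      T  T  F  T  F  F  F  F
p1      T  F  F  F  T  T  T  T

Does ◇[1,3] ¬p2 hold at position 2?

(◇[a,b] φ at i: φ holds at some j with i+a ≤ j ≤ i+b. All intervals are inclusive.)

Check ¬p2 at each j in [3,5]:
  j=3: false
  j=4: true
  j=5: true
Found at j=4 → formula holds.

True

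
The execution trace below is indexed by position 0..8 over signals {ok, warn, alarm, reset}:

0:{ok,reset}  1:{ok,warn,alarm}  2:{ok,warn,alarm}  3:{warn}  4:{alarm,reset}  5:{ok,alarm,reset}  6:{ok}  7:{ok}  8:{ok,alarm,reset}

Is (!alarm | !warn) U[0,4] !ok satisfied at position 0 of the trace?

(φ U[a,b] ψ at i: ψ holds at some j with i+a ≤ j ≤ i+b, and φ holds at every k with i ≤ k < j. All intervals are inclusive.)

No

Need some j in [0,4] with !ok, and (!alarm | !warn) at every k in [0,j-1].
  j=0: !ok false.
  j=1: !ok false.
  j=2: !ok false.
  j=3: !ok holds, but (!alarm | !warn) fails at k=1 → not this j.
  j=4: !ok holds, but (!alarm | !warn) fails at k=1 → not this j.
No j in the window works → until fails.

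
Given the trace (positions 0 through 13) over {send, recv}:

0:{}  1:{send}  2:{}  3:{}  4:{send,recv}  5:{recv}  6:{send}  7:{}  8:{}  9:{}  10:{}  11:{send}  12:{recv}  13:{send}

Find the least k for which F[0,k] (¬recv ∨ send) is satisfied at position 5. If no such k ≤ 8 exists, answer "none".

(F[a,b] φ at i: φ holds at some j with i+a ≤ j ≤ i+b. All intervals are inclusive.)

1

Scan j = 5,6,… for (¬recv ∨ send):
  j=5: fails
  j=6: holds
First hit at j=6, so smallest k = 6-5 = 1.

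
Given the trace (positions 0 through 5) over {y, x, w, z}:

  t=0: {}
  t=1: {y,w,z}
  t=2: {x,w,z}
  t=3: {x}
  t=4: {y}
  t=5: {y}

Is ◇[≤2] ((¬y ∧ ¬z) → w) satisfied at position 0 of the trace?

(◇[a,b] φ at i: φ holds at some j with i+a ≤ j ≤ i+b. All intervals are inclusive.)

Check ((¬y ∧ ¬z) → w) at each j in [0,2]:
  j=0: false
  j=1: true
  j=2: true
Found at j=1 → formula holds.

True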